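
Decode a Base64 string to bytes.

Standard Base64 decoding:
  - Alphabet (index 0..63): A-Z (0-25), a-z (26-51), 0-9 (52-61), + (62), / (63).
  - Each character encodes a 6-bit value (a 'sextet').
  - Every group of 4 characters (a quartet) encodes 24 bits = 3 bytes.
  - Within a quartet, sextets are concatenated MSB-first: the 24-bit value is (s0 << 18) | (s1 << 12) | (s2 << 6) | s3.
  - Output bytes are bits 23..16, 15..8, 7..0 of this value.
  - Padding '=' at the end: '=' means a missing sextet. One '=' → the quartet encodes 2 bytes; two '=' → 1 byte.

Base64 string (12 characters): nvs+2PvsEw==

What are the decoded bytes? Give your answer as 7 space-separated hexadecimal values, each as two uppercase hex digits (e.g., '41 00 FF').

After char 0 ('n'=39): chars_in_quartet=1 acc=0x27 bytes_emitted=0
After char 1 ('v'=47): chars_in_quartet=2 acc=0x9EF bytes_emitted=0
After char 2 ('s'=44): chars_in_quartet=3 acc=0x27BEC bytes_emitted=0
After char 3 ('+'=62): chars_in_quartet=4 acc=0x9EFB3E -> emit 9E FB 3E, reset; bytes_emitted=3
After char 4 ('2'=54): chars_in_quartet=1 acc=0x36 bytes_emitted=3
After char 5 ('P'=15): chars_in_quartet=2 acc=0xD8F bytes_emitted=3
After char 6 ('v'=47): chars_in_quartet=3 acc=0x363EF bytes_emitted=3
After char 7 ('s'=44): chars_in_quartet=4 acc=0xD8FBEC -> emit D8 FB EC, reset; bytes_emitted=6
After char 8 ('E'=4): chars_in_quartet=1 acc=0x4 bytes_emitted=6
After char 9 ('w'=48): chars_in_quartet=2 acc=0x130 bytes_emitted=6
Padding '==': partial quartet acc=0x130 -> emit 13; bytes_emitted=7

Answer: 9E FB 3E D8 FB EC 13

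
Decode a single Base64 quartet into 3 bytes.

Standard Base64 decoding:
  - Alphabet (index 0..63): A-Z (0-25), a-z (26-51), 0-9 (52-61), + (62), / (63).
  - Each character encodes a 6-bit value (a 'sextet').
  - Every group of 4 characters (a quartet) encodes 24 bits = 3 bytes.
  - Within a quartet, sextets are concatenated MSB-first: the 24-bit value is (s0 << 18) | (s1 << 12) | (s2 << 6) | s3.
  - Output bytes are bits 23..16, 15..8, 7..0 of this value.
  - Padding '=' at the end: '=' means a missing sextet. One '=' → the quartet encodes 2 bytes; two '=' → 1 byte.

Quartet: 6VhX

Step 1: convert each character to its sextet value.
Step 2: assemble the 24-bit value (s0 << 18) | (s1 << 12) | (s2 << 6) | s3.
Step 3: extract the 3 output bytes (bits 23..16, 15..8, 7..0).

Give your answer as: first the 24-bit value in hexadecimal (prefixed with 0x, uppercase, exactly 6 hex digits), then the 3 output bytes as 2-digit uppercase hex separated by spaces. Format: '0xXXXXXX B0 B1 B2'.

Answer: 0xE95857 E9 58 57

Derivation:
Sextets: 6=58, V=21, h=33, X=23
24-bit: (58<<18) | (21<<12) | (33<<6) | 23
      = 0xE80000 | 0x015000 | 0x000840 | 0x000017
      = 0xE95857
Bytes: (v>>16)&0xFF=E9, (v>>8)&0xFF=58, v&0xFF=57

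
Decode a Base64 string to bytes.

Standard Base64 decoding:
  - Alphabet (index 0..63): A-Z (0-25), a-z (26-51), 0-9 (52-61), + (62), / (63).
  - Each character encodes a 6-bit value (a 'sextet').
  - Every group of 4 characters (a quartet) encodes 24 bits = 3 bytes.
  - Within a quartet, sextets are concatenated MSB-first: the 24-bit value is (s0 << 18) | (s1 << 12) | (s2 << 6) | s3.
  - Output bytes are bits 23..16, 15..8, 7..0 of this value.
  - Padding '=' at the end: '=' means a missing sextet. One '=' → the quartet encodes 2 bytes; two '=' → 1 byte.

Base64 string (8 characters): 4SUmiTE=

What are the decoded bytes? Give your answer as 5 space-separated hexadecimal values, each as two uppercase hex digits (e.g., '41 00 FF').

After char 0 ('4'=56): chars_in_quartet=1 acc=0x38 bytes_emitted=0
After char 1 ('S'=18): chars_in_quartet=2 acc=0xE12 bytes_emitted=0
After char 2 ('U'=20): chars_in_quartet=3 acc=0x38494 bytes_emitted=0
After char 3 ('m'=38): chars_in_quartet=4 acc=0xE12526 -> emit E1 25 26, reset; bytes_emitted=3
After char 4 ('i'=34): chars_in_quartet=1 acc=0x22 bytes_emitted=3
After char 5 ('T'=19): chars_in_quartet=2 acc=0x893 bytes_emitted=3
After char 6 ('E'=4): chars_in_quartet=3 acc=0x224C4 bytes_emitted=3
Padding '=': partial quartet acc=0x224C4 -> emit 89 31; bytes_emitted=5

Answer: E1 25 26 89 31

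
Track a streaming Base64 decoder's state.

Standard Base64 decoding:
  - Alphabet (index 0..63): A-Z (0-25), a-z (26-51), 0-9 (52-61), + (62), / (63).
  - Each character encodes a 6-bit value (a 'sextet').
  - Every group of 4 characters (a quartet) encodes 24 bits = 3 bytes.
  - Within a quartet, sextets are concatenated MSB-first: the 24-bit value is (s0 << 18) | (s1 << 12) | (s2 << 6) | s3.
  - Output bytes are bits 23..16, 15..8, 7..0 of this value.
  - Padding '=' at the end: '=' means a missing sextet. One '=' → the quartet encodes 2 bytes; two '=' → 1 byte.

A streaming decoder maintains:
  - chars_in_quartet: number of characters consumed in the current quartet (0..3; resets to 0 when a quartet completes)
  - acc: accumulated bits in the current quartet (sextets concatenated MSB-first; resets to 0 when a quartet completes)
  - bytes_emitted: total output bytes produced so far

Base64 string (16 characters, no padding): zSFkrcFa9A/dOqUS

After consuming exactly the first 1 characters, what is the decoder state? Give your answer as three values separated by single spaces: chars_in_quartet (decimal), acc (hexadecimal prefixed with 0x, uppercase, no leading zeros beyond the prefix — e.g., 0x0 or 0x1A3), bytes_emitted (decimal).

Answer: 1 0x33 0

Derivation:
After char 0 ('z'=51): chars_in_quartet=1 acc=0x33 bytes_emitted=0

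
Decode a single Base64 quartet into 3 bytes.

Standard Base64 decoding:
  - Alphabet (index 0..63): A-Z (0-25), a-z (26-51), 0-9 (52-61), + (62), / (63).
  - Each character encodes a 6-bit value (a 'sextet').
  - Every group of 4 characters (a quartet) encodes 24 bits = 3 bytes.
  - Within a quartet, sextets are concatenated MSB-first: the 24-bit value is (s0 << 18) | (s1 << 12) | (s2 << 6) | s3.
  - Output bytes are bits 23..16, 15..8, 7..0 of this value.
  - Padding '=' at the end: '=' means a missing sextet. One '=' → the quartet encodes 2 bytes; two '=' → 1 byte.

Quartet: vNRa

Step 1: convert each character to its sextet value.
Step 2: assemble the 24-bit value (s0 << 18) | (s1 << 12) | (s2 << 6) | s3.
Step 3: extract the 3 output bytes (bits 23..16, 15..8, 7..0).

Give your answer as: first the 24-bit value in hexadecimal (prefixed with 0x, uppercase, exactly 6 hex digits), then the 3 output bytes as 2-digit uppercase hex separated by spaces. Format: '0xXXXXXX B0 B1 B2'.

Answer: 0xBCD45A BC D4 5A

Derivation:
Sextets: v=47, N=13, R=17, a=26
24-bit: (47<<18) | (13<<12) | (17<<6) | 26
      = 0xBC0000 | 0x00D000 | 0x000440 | 0x00001A
      = 0xBCD45A
Bytes: (v>>16)&0xFF=BC, (v>>8)&0xFF=D4, v&0xFF=5A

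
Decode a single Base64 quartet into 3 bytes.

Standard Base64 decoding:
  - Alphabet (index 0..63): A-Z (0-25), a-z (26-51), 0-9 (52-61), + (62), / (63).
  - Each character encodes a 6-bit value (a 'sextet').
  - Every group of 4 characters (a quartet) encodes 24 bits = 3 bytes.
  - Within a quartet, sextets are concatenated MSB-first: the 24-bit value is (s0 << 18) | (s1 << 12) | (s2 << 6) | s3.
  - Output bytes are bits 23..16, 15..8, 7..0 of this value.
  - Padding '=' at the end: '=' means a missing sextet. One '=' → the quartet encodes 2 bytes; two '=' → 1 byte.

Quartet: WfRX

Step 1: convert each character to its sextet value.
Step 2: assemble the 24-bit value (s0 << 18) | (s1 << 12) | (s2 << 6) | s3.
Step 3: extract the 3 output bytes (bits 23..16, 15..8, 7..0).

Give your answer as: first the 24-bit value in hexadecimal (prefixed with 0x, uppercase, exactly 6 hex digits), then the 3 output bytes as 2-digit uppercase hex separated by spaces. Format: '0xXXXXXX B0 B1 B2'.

Sextets: W=22, f=31, R=17, X=23
24-bit: (22<<18) | (31<<12) | (17<<6) | 23
      = 0x580000 | 0x01F000 | 0x000440 | 0x000017
      = 0x59F457
Bytes: (v>>16)&0xFF=59, (v>>8)&0xFF=F4, v&0xFF=57

Answer: 0x59F457 59 F4 57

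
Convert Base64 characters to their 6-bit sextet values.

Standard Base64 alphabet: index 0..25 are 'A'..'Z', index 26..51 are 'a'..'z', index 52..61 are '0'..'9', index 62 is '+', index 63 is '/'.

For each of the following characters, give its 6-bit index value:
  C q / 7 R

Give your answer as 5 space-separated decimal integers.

Answer: 2 42 63 59 17

Derivation:
'C': A..Z range, ord('C') − ord('A') = 2
'q': a..z range, 26 + ord('q') − ord('a') = 42
'/': index 63
'7': 0..9 range, 52 + ord('7') − ord('0') = 59
'R': A..Z range, ord('R') − ord('A') = 17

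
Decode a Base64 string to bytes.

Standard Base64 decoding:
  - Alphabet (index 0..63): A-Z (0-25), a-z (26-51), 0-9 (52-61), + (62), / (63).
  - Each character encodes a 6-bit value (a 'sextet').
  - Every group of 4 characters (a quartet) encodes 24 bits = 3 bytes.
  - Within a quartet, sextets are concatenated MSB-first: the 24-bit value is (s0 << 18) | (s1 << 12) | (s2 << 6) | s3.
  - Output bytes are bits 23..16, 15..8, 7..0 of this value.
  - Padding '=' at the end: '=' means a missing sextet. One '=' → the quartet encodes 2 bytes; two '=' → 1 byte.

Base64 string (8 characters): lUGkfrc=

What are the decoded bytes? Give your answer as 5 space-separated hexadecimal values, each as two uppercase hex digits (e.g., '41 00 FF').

After char 0 ('l'=37): chars_in_quartet=1 acc=0x25 bytes_emitted=0
After char 1 ('U'=20): chars_in_quartet=2 acc=0x954 bytes_emitted=0
After char 2 ('G'=6): chars_in_quartet=3 acc=0x25506 bytes_emitted=0
After char 3 ('k'=36): chars_in_quartet=4 acc=0x9541A4 -> emit 95 41 A4, reset; bytes_emitted=3
After char 4 ('f'=31): chars_in_quartet=1 acc=0x1F bytes_emitted=3
After char 5 ('r'=43): chars_in_quartet=2 acc=0x7EB bytes_emitted=3
After char 6 ('c'=28): chars_in_quartet=3 acc=0x1FADC bytes_emitted=3
Padding '=': partial quartet acc=0x1FADC -> emit 7E B7; bytes_emitted=5

Answer: 95 41 A4 7E B7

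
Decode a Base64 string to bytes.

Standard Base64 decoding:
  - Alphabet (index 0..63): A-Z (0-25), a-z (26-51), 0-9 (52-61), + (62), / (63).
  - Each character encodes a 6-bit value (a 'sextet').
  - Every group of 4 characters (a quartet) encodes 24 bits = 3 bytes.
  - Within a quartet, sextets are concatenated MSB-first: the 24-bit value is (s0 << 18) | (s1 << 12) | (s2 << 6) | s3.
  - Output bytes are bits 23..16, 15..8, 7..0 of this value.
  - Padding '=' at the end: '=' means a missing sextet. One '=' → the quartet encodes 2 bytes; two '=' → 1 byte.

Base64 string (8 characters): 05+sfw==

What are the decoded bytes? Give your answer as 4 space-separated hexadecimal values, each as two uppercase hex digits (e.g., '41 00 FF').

Answer: D3 9F AC 7F

Derivation:
After char 0 ('0'=52): chars_in_quartet=1 acc=0x34 bytes_emitted=0
After char 1 ('5'=57): chars_in_quartet=2 acc=0xD39 bytes_emitted=0
After char 2 ('+'=62): chars_in_quartet=3 acc=0x34E7E bytes_emitted=0
After char 3 ('s'=44): chars_in_quartet=4 acc=0xD39FAC -> emit D3 9F AC, reset; bytes_emitted=3
After char 4 ('f'=31): chars_in_quartet=1 acc=0x1F bytes_emitted=3
After char 5 ('w'=48): chars_in_quartet=2 acc=0x7F0 bytes_emitted=3
Padding '==': partial quartet acc=0x7F0 -> emit 7F; bytes_emitted=4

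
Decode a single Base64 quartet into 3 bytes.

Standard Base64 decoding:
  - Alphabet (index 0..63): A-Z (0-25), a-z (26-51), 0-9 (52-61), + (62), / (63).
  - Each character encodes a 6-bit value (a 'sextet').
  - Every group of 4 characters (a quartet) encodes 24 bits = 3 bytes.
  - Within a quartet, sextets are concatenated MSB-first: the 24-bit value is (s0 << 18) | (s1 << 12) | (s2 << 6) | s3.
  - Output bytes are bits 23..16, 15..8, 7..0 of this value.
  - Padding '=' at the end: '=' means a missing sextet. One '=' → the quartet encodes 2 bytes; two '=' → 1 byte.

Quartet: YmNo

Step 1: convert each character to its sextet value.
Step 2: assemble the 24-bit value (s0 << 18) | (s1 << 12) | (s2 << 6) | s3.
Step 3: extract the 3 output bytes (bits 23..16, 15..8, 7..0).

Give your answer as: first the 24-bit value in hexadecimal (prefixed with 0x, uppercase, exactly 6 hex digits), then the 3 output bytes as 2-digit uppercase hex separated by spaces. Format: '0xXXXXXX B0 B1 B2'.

Answer: 0x626368 62 63 68

Derivation:
Sextets: Y=24, m=38, N=13, o=40
24-bit: (24<<18) | (38<<12) | (13<<6) | 40
      = 0x600000 | 0x026000 | 0x000340 | 0x000028
      = 0x626368
Bytes: (v>>16)&0xFF=62, (v>>8)&0xFF=63, v&0xFF=68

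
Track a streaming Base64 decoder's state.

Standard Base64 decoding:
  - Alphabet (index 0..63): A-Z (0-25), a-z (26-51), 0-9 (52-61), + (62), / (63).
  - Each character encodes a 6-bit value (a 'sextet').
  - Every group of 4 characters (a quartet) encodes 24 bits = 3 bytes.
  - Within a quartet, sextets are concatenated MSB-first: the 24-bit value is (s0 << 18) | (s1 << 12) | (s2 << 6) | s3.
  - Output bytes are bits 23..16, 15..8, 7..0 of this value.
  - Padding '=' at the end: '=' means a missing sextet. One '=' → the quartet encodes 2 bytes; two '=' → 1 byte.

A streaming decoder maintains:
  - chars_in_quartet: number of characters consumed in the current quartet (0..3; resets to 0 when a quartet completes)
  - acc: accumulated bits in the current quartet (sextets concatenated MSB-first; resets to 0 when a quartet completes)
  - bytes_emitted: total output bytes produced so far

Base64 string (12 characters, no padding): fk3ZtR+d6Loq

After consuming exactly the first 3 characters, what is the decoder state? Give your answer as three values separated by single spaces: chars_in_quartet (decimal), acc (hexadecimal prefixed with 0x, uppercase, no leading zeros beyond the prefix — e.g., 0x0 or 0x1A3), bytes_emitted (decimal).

After char 0 ('f'=31): chars_in_quartet=1 acc=0x1F bytes_emitted=0
After char 1 ('k'=36): chars_in_quartet=2 acc=0x7E4 bytes_emitted=0
After char 2 ('3'=55): chars_in_quartet=3 acc=0x1F937 bytes_emitted=0

Answer: 3 0x1F937 0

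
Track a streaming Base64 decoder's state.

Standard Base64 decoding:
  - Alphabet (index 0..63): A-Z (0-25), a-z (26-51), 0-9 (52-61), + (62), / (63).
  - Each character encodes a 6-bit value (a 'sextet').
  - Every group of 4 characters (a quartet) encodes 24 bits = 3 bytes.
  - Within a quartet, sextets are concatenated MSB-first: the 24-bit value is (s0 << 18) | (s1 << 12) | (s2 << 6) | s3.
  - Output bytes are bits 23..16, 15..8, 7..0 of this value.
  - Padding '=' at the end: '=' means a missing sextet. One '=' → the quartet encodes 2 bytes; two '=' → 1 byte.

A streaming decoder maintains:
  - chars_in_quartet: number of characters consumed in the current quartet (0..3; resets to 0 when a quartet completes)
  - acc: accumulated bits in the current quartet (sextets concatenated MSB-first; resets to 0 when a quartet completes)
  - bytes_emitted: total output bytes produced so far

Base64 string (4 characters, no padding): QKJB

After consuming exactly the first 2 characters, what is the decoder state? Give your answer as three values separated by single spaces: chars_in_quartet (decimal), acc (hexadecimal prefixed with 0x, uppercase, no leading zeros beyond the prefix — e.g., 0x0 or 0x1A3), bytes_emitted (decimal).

After char 0 ('Q'=16): chars_in_quartet=1 acc=0x10 bytes_emitted=0
After char 1 ('K'=10): chars_in_quartet=2 acc=0x40A bytes_emitted=0

Answer: 2 0x40A 0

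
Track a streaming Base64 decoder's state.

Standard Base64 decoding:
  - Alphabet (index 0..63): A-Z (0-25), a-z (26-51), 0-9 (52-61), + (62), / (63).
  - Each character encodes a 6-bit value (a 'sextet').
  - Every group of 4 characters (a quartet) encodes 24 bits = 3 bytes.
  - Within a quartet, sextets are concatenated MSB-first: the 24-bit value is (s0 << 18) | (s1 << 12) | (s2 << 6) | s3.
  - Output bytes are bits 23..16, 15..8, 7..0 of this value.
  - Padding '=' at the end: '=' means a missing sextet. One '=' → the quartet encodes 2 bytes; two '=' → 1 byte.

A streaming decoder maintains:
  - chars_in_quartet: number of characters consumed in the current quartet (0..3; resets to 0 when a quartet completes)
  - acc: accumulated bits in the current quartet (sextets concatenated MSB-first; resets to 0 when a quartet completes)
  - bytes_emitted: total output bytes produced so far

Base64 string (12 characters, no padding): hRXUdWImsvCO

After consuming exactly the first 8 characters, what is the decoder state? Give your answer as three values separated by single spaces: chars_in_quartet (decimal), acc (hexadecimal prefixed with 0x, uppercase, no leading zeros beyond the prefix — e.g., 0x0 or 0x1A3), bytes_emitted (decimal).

After char 0 ('h'=33): chars_in_quartet=1 acc=0x21 bytes_emitted=0
After char 1 ('R'=17): chars_in_quartet=2 acc=0x851 bytes_emitted=0
After char 2 ('X'=23): chars_in_quartet=3 acc=0x21457 bytes_emitted=0
After char 3 ('U'=20): chars_in_quartet=4 acc=0x8515D4 -> emit 85 15 D4, reset; bytes_emitted=3
After char 4 ('d'=29): chars_in_quartet=1 acc=0x1D bytes_emitted=3
After char 5 ('W'=22): chars_in_quartet=2 acc=0x756 bytes_emitted=3
After char 6 ('I'=8): chars_in_quartet=3 acc=0x1D588 bytes_emitted=3
After char 7 ('m'=38): chars_in_quartet=4 acc=0x756226 -> emit 75 62 26, reset; bytes_emitted=6

Answer: 0 0x0 6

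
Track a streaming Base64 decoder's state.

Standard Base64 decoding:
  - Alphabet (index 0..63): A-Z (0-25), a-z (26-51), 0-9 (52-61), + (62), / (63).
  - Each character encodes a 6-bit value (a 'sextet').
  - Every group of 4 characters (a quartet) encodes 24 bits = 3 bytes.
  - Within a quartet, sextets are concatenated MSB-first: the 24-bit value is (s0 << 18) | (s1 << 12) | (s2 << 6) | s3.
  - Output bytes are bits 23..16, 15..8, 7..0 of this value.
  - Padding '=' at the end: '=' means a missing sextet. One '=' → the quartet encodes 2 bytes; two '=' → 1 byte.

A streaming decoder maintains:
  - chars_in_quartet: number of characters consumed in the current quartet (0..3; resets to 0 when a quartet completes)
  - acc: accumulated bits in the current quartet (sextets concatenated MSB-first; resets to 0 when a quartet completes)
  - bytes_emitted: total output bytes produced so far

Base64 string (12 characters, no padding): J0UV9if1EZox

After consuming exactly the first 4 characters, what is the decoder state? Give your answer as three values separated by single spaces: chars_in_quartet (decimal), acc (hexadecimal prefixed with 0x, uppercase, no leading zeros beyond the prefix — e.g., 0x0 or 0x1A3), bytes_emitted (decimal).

Answer: 0 0x0 3

Derivation:
After char 0 ('J'=9): chars_in_quartet=1 acc=0x9 bytes_emitted=0
After char 1 ('0'=52): chars_in_quartet=2 acc=0x274 bytes_emitted=0
After char 2 ('U'=20): chars_in_quartet=3 acc=0x9D14 bytes_emitted=0
After char 3 ('V'=21): chars_in_quartet=4 acc=0x274515 -> emit 27 45 15, reset; bytes_emitted=3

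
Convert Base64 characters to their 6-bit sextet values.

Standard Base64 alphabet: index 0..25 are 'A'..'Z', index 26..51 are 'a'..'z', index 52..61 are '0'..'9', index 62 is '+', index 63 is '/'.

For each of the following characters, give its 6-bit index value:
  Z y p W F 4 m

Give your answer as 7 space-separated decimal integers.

'Z': A..Z range, ord('Z') − ord('A') = 25
'y': a..z range, 26 + ord('y') − ord('a') = 50
'p': a..z range, 26 + ord('p') − ord('a') = 41
'W': A..Z range, ord('W') − ord('A') = 22
'F': A..Z range, ord('F') − ord('A') = 5
'4': 0..9 range, 52 + ord('4') − ord('0') = 56
'm': a..z range, 26 + ord('m') − ord('a') = 38

Answer: 25 50 41 22 5 56 38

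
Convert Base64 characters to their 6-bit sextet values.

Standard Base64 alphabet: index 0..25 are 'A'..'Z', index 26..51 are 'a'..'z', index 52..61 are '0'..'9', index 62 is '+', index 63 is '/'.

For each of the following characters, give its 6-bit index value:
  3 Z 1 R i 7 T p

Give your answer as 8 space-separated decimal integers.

'3': 0..9 range, 52 + ord('3') − ord('0') = 55
'Z': A..Z range, ord('Z') − ord('A') = 25
'1': 0..9 range, 52 + ord('1') − ord('0') = 53
'R': A..Z range, ord('R') − ord('A') = 17
'i': a..z range, 26 + ord('i') − ord('a') = 34
'7': 0..9 range, 52 + ord('7') − ord('0') = 59
'T': A..Z range, ord('T') − ord('A') = 19
'p': a..z range, 26 + ord('p') − ord('a') = 41

Answer: 55 25 53 17 34 59 19 41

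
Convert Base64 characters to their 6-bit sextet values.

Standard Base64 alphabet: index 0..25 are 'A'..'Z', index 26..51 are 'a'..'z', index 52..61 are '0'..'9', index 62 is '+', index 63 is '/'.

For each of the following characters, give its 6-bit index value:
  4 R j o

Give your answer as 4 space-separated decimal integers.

Answer: 56 17 35 40

Derivation:
'4': 0..9 range, 52 + ord('4') − ord('0') = 56
'R': A..Z range, ord('R') − ord('A') = 17
'j': a..z range, 26 + ord('j') − ord('a') = 35
'o': a..z range, 26 + ord('o') − ord('a') = 40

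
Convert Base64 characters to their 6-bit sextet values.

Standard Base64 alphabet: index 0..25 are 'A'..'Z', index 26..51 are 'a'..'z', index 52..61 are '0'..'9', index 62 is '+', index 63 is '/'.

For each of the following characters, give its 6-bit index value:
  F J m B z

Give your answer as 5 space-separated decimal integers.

'F': A..Z range, ord('F') − ord('A') = 5
'J': A..Z range, ord('J') − ord('A') = 9
'm': a..z range, 26 + ord('m') − ord('a') = 38
'B': A..Z range, ord('B') − ord('A') = 1
'z': a..z range, 26 + ord('z') − ord('a') = 51

Answer: 5 9 38 1 51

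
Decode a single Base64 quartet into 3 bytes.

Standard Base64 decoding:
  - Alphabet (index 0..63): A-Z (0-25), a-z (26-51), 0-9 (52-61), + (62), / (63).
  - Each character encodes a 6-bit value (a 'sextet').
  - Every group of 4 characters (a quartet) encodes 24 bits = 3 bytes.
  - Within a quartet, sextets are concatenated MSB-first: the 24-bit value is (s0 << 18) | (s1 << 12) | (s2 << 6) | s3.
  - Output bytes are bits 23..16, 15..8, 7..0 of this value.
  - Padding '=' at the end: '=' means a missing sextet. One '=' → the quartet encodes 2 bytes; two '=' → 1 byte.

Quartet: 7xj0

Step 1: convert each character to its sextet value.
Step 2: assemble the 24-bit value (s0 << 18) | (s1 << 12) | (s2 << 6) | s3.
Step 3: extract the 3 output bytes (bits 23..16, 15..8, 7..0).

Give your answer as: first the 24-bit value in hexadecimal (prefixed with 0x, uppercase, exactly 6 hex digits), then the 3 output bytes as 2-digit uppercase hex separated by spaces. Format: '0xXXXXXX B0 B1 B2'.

Sextets: 7=59, x=49, j=35, 0=52
24-bit: (59<<18) | (49<<12) | (35<<6) | 52
      = 0xEC0000 | 0x031000 | 0x0008C0 | 0x000034
      = 0xEF18F4
Bytes: (v>>16)&0xFF=EF, (v>>8)&0xFF=18, v&0xFF=F4

Answer: 0xEF18F4 EF 18 F4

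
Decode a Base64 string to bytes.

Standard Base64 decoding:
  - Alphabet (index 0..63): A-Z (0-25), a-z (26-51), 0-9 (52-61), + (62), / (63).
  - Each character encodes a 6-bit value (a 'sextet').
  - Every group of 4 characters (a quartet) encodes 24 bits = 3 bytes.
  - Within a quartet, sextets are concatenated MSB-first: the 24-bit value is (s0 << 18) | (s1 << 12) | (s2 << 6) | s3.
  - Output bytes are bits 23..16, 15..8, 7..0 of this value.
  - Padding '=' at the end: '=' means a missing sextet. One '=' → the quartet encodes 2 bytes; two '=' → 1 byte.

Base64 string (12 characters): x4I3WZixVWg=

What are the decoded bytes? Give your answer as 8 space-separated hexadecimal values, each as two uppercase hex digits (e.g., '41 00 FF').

Answer: C7 82 37 59 98 B1 55 68

Derivation:
After char 0 ('x'=49): chars_in_quartet=1 acc=0x31 bytes_emitted=0
After char 1 ('4'=56): chars_in_quartet=2 acc=0xC78 bytes_emitted=0
After char 2 ('I'=8): chars_in_quartet=3 acc=0x31E08 bytes_emitted=0
After char 3 ('3'=55): chars_in_quartet=4 acc=0xC78237 -> emit C7 82 37, reset; bytes_emitted=3
After char 4 ('W'=22): chars_in_quartet=1 acc=0x16 bytes_emitted=3
After char 5 ('Z'=25): chars_in_quartet=2 acc=0x599 bytes_emitted=3
After char 6 ('i'=34): chars_in_quartet=3 acc=0x16662 bytes_emitted=3
After char 7 ('x'=49): chars_in_quartet=4 acc=0x5998B1 -> emit 59 98 B1, reset; bytes_emitted=6
After char 8 ('V'=21): chars_in_quartet=1 acc=0x15 bytes_emitted=6
After char 9 ('W'=22): chars_in_quartet=2 acc=0x556 bytes_emitted=6
After char 10 ('g'=32): chars_in_quartet=3 acc=0x155A0 bytes_emitted=6
Padding '=': partial quartet acc=0x155A0 -> emit 55 68; bytes_emitted=8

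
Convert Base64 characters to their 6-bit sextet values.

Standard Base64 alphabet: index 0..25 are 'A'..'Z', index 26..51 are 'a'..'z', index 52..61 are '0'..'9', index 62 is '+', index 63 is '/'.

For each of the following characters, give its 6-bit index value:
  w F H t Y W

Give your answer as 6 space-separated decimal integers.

Answer: 48 5 7 45 24 22

Derivation:
'w': a..z range, 26 + ord('w') − ord('a') = 48
'F': A..Z range, ord('F') − ord('A') = 5
'H': A..Z range, ord('H') − ord('A') = 7
't': a..z range, 26 + ord('t') − ord('a') = 45
'Y': A..Z range, ord('Y') − ord('A') = 24
'W': A..Z range, ord('W') − ord('A') = 22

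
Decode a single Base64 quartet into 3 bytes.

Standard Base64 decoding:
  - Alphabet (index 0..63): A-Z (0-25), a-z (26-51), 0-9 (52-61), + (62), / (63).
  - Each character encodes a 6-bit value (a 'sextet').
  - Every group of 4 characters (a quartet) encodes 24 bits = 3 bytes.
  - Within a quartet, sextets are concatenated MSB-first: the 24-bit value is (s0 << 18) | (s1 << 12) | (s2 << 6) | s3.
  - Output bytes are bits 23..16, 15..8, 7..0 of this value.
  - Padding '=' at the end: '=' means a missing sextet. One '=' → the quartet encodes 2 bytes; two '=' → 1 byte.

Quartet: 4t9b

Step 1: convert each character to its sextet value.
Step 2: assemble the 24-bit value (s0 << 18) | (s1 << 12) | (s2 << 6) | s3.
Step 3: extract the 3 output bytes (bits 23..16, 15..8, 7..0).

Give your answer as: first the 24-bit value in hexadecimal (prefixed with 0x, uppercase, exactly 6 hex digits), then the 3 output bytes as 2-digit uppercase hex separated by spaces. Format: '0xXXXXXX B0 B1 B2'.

Answer: 0xE2DF5B E2 DF 5B

Derivation:
Sextets: 4=56, t=45, 9=61, b=27
24-bit: (56<<18) | (45<<12) | (61<<6) | 27
      = 0xE00000 | 0x02D000 | 0x000F40 | 0x00001B
      = 0xE2DF5B
Bytes: (v>>16)&0xFF=E2, (v>>8)&0xFF=DF, v&0xFF=5B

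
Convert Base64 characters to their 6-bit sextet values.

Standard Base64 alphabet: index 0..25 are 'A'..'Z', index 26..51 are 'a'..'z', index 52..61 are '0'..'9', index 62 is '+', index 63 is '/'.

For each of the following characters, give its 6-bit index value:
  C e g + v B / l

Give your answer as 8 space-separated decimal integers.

Answer: 2 30 32 62 47 1 63 37

Derivation:
'C': A..Z range, ord('C') − ord('A') = 2
'e': a..z range, 26 + ord('e') − ord('a') = 30
'g': a..z range, 26 + ord('g') − ord('a') = 32
'+': index 62
'v': a..z range, 26 + ord('v') − ord('a') = 47
'B': A..Z range, ord('B') − ord('A') = 1
'/': index 63
'l': a..z range, 26 + ord('l') − ord('a') = 37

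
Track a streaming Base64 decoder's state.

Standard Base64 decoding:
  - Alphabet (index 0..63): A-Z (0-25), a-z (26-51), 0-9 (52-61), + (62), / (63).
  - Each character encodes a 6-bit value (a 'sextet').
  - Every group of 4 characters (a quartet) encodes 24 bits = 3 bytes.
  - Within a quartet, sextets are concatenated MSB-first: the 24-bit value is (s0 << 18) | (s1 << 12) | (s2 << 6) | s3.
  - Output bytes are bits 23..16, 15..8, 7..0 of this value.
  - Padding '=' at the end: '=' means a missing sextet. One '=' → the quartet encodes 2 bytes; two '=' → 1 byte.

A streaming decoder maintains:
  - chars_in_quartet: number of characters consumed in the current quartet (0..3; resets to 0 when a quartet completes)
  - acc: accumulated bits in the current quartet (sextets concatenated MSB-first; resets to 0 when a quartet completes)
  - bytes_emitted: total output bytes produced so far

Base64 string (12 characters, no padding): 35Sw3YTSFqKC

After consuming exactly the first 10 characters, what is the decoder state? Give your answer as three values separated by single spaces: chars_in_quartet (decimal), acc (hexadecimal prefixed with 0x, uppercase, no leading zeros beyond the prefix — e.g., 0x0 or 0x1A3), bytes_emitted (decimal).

After char 0 ('3'=55): chars_in_quartet=1 acc=0x37 bytes_emitted=0
After char 1 ('5'=57): chars_in_quartet=2 acc=0xDF9 bytes_emitted=0
After char 2 ('S'=18): chars_in_quartet=3 acc=0x37E52 bytes_emitted=0
After char 3 ('w'=48): chars_in_quartet=4 acc=0xDF94B0 -> emit DF 94 B0, reset; bytes_emitted=3
After char 4 ('3'=55): chars_in_quartet=1 acc=0x37 bytes_emitted=3
After char 5 ('Y'=24): chars_in_quartet=2 acc=0xDD8 bytes_emitted=3
After char 6 ('T'=19): chars_in_quartet=3 acc=0x37613 bytes_emitted=3
After char 7 ('S'=18): chars_in_quartet=4 acc=0xDD84D2 -> emit DD 84 D2, reset; bytes_emitted=6
After char 8 ('F'=5): chars_in_quartet=1 acc=0x5 bytes_emitted=6
After char 9 ('q'=42): chars_in_quartet=2 acc=0x16A bytes_emitted=6

Answer: 2 0x16A 6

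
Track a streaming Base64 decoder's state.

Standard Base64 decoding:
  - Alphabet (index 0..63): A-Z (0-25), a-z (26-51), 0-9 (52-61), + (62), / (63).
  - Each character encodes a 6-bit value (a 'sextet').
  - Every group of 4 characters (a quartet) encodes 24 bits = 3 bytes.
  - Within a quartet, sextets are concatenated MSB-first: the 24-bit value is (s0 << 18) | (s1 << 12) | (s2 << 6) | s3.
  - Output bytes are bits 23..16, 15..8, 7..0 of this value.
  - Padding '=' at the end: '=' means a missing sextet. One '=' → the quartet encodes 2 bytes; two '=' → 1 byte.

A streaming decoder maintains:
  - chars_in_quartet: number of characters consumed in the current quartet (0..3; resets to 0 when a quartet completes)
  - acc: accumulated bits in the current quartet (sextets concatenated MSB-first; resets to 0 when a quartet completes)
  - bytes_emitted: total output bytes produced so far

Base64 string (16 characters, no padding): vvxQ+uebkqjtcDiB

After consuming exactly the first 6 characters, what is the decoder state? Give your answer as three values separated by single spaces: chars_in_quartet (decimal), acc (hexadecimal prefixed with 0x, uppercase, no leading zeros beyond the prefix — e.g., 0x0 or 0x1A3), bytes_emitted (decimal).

Answer: 2 0xFAE 3

Derivation:
After char 0 ('v'=47): chars_in_quartet=1 acc=0x2F bytes_emitted=0
After char 1 ('v'=47): chars_in_quartet=2 acc=0xBEF bytes_emitted=0
After char 2 ('x'=49): chars_in_quartet=3 acc=0x2FBF1 bytes_emitted=0
After char 3 ('Q'=16): chars_in_quartet=4 acc=0xBEFC50 -> emit BE FC 50, reset; bytes_emitted=3
After char 4 ('+'=62): chars_in_quartet=1 acc=0x3E bytes_emitted=3
After char 5 ('u'=46): chars_in_quartet=2 acc=0xFAE bytes_emitted=3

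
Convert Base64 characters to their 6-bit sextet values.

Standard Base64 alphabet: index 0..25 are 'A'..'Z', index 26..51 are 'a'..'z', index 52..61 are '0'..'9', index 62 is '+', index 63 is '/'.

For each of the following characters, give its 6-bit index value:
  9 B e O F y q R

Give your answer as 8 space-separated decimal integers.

'9': 0..9 range, 52 + ord('9') − ord('0') = 61
'B': A..Z range, ord('B') − ord('A') = 1
'e': a..z range, 26 + ord('e') − ord('a') = 30
'O': A..Z range, ord('O') − ord('A') = 14
'F': A..Z range, ord('F') − ord('A') = 5
'y': a..z range, 26 + ord('y') − ord('a') = 50
'q': a..z range, 26 + ord('q') − ord('a') = 42
'R': A..Z range, ord('R') − ord('A') = 17

Answer: 61 1 30 14 5 50 42 17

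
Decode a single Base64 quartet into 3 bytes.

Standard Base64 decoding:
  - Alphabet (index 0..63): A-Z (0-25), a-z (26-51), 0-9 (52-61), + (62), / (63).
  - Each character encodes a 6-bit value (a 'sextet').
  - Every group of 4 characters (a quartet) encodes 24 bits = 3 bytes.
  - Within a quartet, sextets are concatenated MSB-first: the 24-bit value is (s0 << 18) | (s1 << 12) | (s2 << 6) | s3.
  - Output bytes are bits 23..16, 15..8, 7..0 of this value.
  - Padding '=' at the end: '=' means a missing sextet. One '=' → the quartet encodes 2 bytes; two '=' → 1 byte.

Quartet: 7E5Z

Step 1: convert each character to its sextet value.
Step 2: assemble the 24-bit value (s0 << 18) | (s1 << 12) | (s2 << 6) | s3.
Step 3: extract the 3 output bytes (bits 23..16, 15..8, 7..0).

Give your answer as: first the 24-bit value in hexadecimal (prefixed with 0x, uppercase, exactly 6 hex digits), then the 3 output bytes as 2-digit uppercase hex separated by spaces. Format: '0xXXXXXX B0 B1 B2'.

Sextets: 7=59, E=4, 5=57, Z=25
24-bit: (59<<18) | (4<<12) | (57<<6) | 25
      = 0xEC0000 | 0x004000 | 0x000E40 | 0x000019
      = 0xEC4E59
Bytes: (v>>16)&0xFF=EC, (v>>8)&0xFF=4E, v&0xFF=59

Answer: 0xEC4E59 EC 4E 59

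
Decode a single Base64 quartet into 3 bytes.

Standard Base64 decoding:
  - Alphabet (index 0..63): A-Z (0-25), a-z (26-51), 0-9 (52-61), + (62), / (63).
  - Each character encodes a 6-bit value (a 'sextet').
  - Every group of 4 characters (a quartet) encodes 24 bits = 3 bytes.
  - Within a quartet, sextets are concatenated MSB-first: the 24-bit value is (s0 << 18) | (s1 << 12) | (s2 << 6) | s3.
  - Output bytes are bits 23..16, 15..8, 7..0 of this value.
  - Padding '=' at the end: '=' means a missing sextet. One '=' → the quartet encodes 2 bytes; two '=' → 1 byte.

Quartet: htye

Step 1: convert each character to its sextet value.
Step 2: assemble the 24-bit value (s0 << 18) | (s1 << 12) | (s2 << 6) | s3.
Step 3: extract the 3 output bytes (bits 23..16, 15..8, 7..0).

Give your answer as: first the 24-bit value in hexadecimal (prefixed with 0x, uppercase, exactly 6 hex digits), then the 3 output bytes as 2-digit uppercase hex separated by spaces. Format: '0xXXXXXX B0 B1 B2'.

Answer: 0x86DC9E 86 DC 9E

Derivation:
Sextets: h=33, t=45, y=50, e=30
24-bit: (33<<18) | (45<<12) | (50<<6) | 30
      = 0x840000 | 0x02D000 | 0x000C80 | 0x00001E
      = 0x86DC9E
Bytes: (v>>16)&0xFF=86, (v>>8)&0xFF=DC, v&0xFF=9E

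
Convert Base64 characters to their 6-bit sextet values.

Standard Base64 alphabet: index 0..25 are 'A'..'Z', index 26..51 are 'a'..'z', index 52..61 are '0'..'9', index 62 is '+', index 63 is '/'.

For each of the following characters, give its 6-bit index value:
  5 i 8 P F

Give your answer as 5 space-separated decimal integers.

'5': 0..9 range, 52 + ord('5') − ord('0') = 57
'i': a..z range, 26 + ord('i') − ord('a') = 34
'8': 0..9 range, 52 + ord('8') − ord('0') = 60
'P': A..Z range, ord('P') − ord('A') = 15
'F': A..Z range, ord('F') − ord('A') = 5

Answer: 57 34 60 15 5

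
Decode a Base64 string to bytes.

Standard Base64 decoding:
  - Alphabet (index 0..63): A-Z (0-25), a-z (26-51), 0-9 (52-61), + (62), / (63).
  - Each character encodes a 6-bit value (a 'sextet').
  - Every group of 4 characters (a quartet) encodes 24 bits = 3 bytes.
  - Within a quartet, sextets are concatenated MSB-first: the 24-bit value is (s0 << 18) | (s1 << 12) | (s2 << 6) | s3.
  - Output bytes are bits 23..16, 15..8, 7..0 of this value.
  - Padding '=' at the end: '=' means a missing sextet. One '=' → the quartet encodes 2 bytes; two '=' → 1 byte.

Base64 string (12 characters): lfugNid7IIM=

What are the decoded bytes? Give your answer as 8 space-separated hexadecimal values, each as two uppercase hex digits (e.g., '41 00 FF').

Answer: 95 FB A0 36 27 7B 20 83

Derivation:
After char 0 ('l'=37): chars_in_quartet=1 acc=0x25 bytes_emitted=0
After char 1 ('f'=31): chars_in_quartet=2 acc=0x95F bytes_emitted=0
After char 2 ('u'=46): chars_in_quartet=3 acc=0x257EE bytes_emitted=0
After char 3 ('g'=32): chars_in_quartet=4 acc=0x95FBA0 -> emit 95 FB A0, reset; bytes_emitted=3
After char 4 ('N'=13): chars_in_quartet=1 acc=0xD bytes_emitted=3
After char 5 ('i'=34): chars_in_quartet=2 acc=0x362 bytes_emitted=3
After char 6 ('d'=29): chars_in_quartet=3 acc=0xD89D bytes_emitted=3
After char 7 ('7'=59): chars_in_quartet=4 acc=0x36277B -> emit 36 27 7B, reset; bytes_emitted=6
After char 8 ('I'=8): chars_in_quartet=1 acc=0x8 bytes_emitted=6
After char 9 ('I'=8): chars_in_quartet=2 acc=0x208 bytes_emitted=6
After char 10 ('M'=12): chars_in_quartet=3 acc=0x820C bytes_emitted=6
Padding '=': partial quartet acc=0x820C -> emit 20 83; bytes_emitted=8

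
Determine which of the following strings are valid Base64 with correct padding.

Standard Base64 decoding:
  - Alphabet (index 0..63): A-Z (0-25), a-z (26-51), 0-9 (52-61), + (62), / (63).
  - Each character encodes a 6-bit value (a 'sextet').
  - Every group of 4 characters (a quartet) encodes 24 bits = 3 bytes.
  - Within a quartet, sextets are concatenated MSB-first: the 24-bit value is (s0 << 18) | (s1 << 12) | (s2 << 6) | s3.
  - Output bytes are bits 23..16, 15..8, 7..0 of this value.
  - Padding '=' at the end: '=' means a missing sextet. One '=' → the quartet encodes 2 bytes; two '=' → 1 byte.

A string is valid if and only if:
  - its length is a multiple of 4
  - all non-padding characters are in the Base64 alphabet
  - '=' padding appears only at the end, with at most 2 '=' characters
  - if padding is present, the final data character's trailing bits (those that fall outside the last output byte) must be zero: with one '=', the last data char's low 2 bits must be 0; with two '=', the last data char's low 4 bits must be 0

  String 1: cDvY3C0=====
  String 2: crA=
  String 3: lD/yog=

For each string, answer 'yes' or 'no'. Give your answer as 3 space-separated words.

Answer: no yes no

Derivation:
String 1: 'cDvY3C0=====' → invalid (5 pad chars (max 2))
String 2: 'crA=' → valid
String 3: 'lD/yog=' → invalid (len=7 not mult of 4)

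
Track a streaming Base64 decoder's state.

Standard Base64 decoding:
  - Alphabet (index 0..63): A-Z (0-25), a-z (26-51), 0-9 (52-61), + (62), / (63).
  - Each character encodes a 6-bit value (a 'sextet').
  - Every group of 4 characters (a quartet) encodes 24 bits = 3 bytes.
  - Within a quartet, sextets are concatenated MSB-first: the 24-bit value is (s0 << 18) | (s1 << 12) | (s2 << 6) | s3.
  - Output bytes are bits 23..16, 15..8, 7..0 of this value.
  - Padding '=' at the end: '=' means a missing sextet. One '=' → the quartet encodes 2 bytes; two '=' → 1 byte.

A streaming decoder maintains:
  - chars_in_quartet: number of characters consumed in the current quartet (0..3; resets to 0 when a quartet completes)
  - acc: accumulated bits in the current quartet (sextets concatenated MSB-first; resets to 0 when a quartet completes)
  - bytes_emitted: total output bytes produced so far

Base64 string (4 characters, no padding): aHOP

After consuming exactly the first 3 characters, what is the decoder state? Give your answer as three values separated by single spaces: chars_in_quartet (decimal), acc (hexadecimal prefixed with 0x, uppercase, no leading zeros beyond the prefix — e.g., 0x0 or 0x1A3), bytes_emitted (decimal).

Answer: 3 0x1A1CE 0

Derivation:
After char 0 ('a'=26): chars_in_quartet=1 acc=0x1A bytes_emitted=0
After char 1 ('H'=7): chars_in_quartet=2 acc=0x687 bytes_emitted=0
After char 2 ('O'=14): chars_in_quartet=3 acc=0x1A1CE bytes_emitted=0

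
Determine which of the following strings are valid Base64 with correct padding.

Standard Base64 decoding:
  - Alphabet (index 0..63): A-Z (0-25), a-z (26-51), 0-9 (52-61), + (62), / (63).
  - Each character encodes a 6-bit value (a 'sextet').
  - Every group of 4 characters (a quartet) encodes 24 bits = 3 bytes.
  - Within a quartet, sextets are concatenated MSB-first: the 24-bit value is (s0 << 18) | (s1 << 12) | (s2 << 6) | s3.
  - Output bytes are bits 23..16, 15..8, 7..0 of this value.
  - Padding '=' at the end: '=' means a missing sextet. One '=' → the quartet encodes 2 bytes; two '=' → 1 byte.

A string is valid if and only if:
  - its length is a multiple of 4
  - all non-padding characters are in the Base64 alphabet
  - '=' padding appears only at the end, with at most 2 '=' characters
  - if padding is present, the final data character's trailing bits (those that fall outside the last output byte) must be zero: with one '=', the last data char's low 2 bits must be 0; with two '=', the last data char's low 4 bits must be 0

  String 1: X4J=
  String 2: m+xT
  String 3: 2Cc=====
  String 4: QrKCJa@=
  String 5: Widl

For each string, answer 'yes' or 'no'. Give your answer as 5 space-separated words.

String 1: 'X4J=' → invalid (bad trailing bits)
String 2: 'm+xT' → valid
String 3: '2Cc=====' → invalid (5 pad chars (max 2))
String 4: 'QrKCJa@=' → invalid (bad char(s): ['@'])
String 5: 'Widl' → valid

Answer: no yes no no yes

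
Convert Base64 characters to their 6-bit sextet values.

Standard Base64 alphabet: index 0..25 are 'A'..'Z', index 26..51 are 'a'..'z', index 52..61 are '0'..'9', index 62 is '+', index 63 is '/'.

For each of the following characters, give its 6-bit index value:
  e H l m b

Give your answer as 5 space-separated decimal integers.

'e': a..z range, 26 + ord('e') − ord('a') = 30
'H': A..Z range, ord('H') − ord('A') = 7
'l': a..z range, 26 + ord('l') − ord('a') = 37
'm': a..z range, 26 + ord('m') − ord('a') = 38
'b': a..z range, 26 + ord('b') − ord('a') = 27

Answer: 30 7 37 38 27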